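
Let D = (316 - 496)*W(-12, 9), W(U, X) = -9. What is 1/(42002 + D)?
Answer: 1/43622 ≈ 2.2924e-5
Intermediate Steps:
D = 1620 (D = (316 - 496)*(-9) = -180*(-9) = 1620)
1/(42002 + D) = 1/(42002 + 1620) = 1/43622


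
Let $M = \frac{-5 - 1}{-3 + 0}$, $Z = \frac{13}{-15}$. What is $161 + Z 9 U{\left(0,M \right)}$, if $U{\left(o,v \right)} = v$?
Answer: $\frac{727}{5} \approx 145.4$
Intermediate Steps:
$Z = - \frac{13}{15}$ ($Z = 13 \left(- \frac{1}{15}\right) = - \frac{13}{15} \approx -0.86667$)
$M = 2$ ($M = - \frac{6}{-3} = \left(-6\right) \left(- \frac{1}{3}\right) = 2$)
$161 + Z 9 U{\left(0,M \right)} = 161 + \left(- \frac{13}{15}\right) 9 \cdot 2 = 161 - \frac{78}{5} = \frac{727}{5}$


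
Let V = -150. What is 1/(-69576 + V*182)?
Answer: -1/96876 ≈ -1.0322e-5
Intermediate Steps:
1/(-69576 + V*182) = 1/(-69576 - 150*182) = 1/(-69576 - 27300) = 1/(-96876) = -1/96876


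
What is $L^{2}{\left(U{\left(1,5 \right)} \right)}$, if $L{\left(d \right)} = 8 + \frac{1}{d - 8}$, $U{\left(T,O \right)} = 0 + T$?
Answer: $\frac{3025}{49} \approx 61.735$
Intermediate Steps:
$U{\left(T,O \right)} = T$
$L{\left(d \right)} = 8 + \frac{1}{-8 + d}$
$L^{2}{\left(U{\left(1,5 \right)} \right)} = \left(\frac{-63 + 8 \cdot 1}{-8 + 1}\right)^{2} = \left(\frac{-63 + 8}{-7}\right)^{2} = \left(\left(- \frac{1}{7}\right) \left(-55\right)\right)^{2} = \left(\frac{55}{7}\right)^{2} = \frac{3025}{49}$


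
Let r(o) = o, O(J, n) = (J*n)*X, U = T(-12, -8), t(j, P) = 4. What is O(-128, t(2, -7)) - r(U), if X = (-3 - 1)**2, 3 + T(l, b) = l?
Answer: -8177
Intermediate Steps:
T(l, b) = -3 + l
X = 16 (X = (-4)**2 = 16)
U = -15 (U = -3 - 12 = -15)
O(J, n) = 16*J*n (O(J, n) = (J*n)*16 = 16*J*n)
O(-128, t(2, -7)) - r(U) = 16*(-128)*4 - 1*(-15) = -8192 + 15 = -8177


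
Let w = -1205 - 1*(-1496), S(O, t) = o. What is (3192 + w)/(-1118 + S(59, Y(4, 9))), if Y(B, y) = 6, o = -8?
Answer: -3483/1126 ≈ -3.0933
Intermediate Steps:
S(O, t) = -8
w = 291 (w = -1205 + 1496 = 291)
(3192 + w)/(-1118 + S(59, Y(4, 9))) = (3192 + 291)/(-1118 - 8) = 3483/(-1126) = 3483*(-1/1126) = -3483/1126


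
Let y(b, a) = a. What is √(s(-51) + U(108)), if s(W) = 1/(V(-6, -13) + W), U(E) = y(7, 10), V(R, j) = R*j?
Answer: √813/9 ≈ 3.1681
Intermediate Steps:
U(E) = 10
s(W) = 1/(78 + W) (s(W) = 1/(-6*(-13) + W) = 1/(78 + W))
√(s(-51) + U(108)) = √(1/(78 - 51) + 10) = √(1/27 + 10) = √(271/27) = √813/9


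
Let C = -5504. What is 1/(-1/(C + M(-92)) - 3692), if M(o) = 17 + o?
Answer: -5579/20597667 ≈ -0.00027086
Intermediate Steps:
1/(-1/(C + M(-92)) - 3692) = 1/(-1/(-5504 + (17 - 92)) - 3692) = 1/(-1/(-5504 - 75) - 3692) = 1/(-1/(-5579) - 3692) = 1/(-1*(-1/5579) - 3692) = 1/(1/5579 - 3692) = 1/(-20597667/5579) = -5579/20597667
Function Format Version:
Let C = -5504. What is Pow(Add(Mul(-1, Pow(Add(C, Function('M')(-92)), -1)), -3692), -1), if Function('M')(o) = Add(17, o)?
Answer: Rational(-5579, 20597667) ≈ -0.00027086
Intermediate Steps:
Pow(Add(Mul(-1, Pow(Add(C, Function('M')(-92)), -1)), -3692), -1) = Pow(Add(Mul(-1, Pow(Add(-5504, Add(17, -92)), -1)), -3692), -1) = Pow(Add(Mul(-1, Pow(Add(-5504, -75), -1)), -3692), -1) = Pow(Add(Mul(-1, Pow(-5579, -1)), -3692), -1) = Pow(Add(Mul(-1, Rational(-1, 5579)), -3692), -1) = Pow(Add(Rational(1, 5579), -3692), -1) = Pow(Rational(-20597667, 5579), -1) = Rational(-5579, 20597667)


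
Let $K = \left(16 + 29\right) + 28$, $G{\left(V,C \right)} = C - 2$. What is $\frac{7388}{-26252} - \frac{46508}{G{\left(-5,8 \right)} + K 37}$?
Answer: $- \frac{310231833}{17766041} \approx -17.462$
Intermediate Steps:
$G{\left(V,C \right)} = -2 + C$
$K = 73$ ($K = 45 + 28 = 73$)
$\frac{7388}{-26252} - \frac{46508}{G{\left(-5,8 \right)} + K 37} = \frac{7388}{-26252} - \frac{46508}{\left(-2 + 8\right) + 73 \cdot 37} = 7388 \left(- \frac{1}{26252}\right) - \frac{46508}{6 + 2701} = - \frac{1847}{6563} - \frac{46508}{2707} = - \frac{310231833}{17766041}$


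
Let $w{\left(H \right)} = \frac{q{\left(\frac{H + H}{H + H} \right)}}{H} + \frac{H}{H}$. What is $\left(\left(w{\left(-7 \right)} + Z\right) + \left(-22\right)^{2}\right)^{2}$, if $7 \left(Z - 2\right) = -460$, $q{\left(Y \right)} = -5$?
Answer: $178084$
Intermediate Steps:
$Z = - \frac{446}{7}$ ($Z = 2 + \frac{1}{7} \left(-460\right) = 2 - \frac{460}{7} = - \frac{446}{7} \approx -63.714$)
$w{\left(H \right)} = 1 - \frac{5}{H}$ ($w{\left(H \right)} = - \frac{5}{H} + \frac{H}{H} = - \frac{5}{H} + 1 = 1 - \frac{5}{H}$)
$\left(\left(w{\left(-7 \right)} + Z\right) + \left(-22\right)^{2}\right)^{2} = \left(\left(\frac{-5 - 7}{-7} - \frac{446}{7}\right) + \left(-22\right)^{2}\right)^{2} = \left(\left(\left(- \frac{1}{7}\right) \left(-12\right) - \frac{446}{7}\right) + 484\right)^{2} = \left(\left(\frac{12}{7} - \frac{446}{7}\right) + 484\right)^{2} = \left(-62 + 484\right)^{2} = 422^{2} = 178084$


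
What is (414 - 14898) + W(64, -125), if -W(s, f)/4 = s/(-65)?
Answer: -941204/65 ≈ -14480.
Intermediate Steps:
W(s, f) = 4*s/65 (W(s, f) = -4*s/(-65) = -4*s*(-1)/65 = -(-4)*s/65 = 4*s/65)
(414 - 14898) + W(64, -125) = (414 - 14898) + (4/65)*64 = -14484 + 256/65 = -941204/65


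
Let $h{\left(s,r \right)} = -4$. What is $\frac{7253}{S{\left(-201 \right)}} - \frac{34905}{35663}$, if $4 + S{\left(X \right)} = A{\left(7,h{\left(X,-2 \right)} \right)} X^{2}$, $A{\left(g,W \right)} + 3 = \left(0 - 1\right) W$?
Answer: $- \frac{1151393546}{1440678211} \approx -0.7992$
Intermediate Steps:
$A{\left(g,W \right)} = -3 - W$ ($A{\left(g,W \right)} = -3 + \left(0 - 1\right) W = -3 - W$)
$S{\left(X \right)} = -4 + X^{2}$ ($S{\left(X \right)} = -4 + \left(-3 - -4\right) X^{2} = -4 + \left(-3 + 4\right) X^{2} = -4 + 1 X^{2} = -4 + X^{2}$)
$\frac{7253}{S{\left(-201 \right)}} - \frac{34905}{35663} = \frac{7253}{-4 + \left(-201\right)^{2}} - \frac{34905}{35663} = \frac{7253}{-4 + 40401} - \frac{34905}{35663} = \frac{7253}{40397} - \frac{34905}{35663} = - \frac{1151393546}{1440678211}$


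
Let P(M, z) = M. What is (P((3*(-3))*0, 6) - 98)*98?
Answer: -9604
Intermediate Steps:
(P((3*(-3))*0, 6) - 98)*98 = ((3*(-3))*0 - 98)*98 = (-9*0 - 98)*98 = (0 - 98)*98 = -98*98 = -9604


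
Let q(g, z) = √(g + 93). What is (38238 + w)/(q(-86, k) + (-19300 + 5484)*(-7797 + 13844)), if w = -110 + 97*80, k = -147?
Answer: -1277909704192/2326608613601299 - 15296*√7/2326608613601299 ≈ -0.00054926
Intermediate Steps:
w = 7650 (w = -110 + 7760 = 7650)
q(g, z) = √(93 + g)
(38238 + w)/(q(-86, k) + (-19300 + 5484)*(-7797 + 13844)) = (38238 + 7650)/(√(93 - 86) + (-19300 + 5484)*(-7797 + 13844)) = 45888/(√7 - 13816*6047) = 45888/(√7 - 83545352) = 45888/(-83545352 + √7)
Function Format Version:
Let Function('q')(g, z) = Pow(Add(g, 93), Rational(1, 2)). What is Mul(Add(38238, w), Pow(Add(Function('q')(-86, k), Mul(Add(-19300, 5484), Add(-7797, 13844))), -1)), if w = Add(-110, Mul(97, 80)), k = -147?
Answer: Add(Rational(-1277909704192, 2326608613601299), Mul(Rational(-15296, 2326608613601299), Pow(7, Rational(1, 2)))) ≈ -0.00054926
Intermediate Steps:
w = 7650 (w = Add(-110, 7760) = 7650)
Function('q')(g, z) = Pow(Add(93, g), Rational(1, 2))
Mul(Add(38238, w), Pow(Add(Function('q')(-86, k), Mul(Add(-19300, 5484), Add(-7797, 13844))), -1)) = Mul(Add(38238, 7650), Pow(Add(Pow(Add(93, -86), Rational(1, 2)), Mul(Add(-19300, 5484), Add(-7797, 13844))), -1)) = Mul(45888, Pow(Add(Pow(7, Rational(1, 2)), Mul(-13816, 6047)), -1)) = Mul(45888, Pow(Add(Pow(7, Rational(1, 2)), -83545352), -1)) = Mul(45888, Pow(Add(-83545352, Pow(7, Rational(1, 2))), -1))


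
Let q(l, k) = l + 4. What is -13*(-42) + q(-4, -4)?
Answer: 546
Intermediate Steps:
q(l, k) = 4 + l
-13*(-42) + q(-4, -4) = -13*(-42) + (4 - 4) = 546 + 0 = 546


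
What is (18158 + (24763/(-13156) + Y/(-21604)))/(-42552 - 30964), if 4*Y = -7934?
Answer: -234563557203/949767319072 ≈ -0.24697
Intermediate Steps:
Y = -3967/2 (Y = (1/4)*(-7934) = -3967/2 ≈ -1983.5)
(18158 + (24763/(-13156) + Y/(-21604)))/(-42552 - 30964) = (18158 + (24763/(-13156) - 3967/2/(-21604)))/(-42552 - 30964) = (18158 + (24763*(-1/13156) - 3967/2*(-1/21604)))/(-73516) = (18158 + (-24763/13156 + 3967/43208))*(-1/73516) = (18158 - 23131133/12919192)*(-1/73516) = (234563557203/12919192)*(-1/73516) = -234563557203/949767319072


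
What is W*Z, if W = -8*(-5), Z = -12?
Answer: -480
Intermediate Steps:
W = 40
W*Z = 40*(-12) = -480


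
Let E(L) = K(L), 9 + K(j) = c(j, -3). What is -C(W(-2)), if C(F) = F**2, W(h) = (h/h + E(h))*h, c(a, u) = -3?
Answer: -484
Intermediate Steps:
K(j) = -12 (K(j) = -9 - 3 = -12)
E(L) = -12
W(h) = -11*h (W(h) = (h/h - 12)*h = (1 - 12)*h = -11*h)
-C(W(-2)) = -(-11*(-2))**2 = -1*22**2 = -1*484 = -484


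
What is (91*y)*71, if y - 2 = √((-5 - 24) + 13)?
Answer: 12922 + 25844*I ≈ 12922.0 + 25844.0*I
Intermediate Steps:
y = 2 + 4*I (y = 2 + √((-5 - 24) + 13) = 2 + √(-29 + 13) = 2 + √(-16) = 2 + 4*I ≈ 2.0 + 4.0*I)
(91*y)*71 = (91*(2 + 4*I))*71 = (182 + 364*I)*71 = 12922 + 25844*I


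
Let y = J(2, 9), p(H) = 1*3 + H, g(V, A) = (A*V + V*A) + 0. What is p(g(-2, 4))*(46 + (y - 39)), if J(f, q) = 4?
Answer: -143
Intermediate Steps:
g(V, A) = 2*A*V (g(V, A) = (A*V + A*V) + 0 = 2*A*V + 0 = 2*A*V)
p(H) = 3 + H
y = 4
p(g(-2, 4))*(46 + (y - 39)) = (3 + 2*4*(-2))*(46 + (4 - 39)) = (3 - 16)*(46 - 35) = -13*11 = -143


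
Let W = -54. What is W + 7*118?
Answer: 772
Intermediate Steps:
W + 7*118 = -54 + 7*118 = -54 + 826 = 772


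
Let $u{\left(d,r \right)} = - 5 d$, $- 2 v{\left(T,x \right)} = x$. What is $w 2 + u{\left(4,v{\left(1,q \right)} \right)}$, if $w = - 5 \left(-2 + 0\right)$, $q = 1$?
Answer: $0$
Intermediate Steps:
$v{\left(T,x \right)} = - \frac{x}{2}$
$w = 10$ ($w = \left(-5\right) \left(-2\right) = 10$)
$w 2 + u{\left(4,v{\left(1,q \right)} \right)} = 10 \cdot 2 - 20 = 20 - 20 = 0$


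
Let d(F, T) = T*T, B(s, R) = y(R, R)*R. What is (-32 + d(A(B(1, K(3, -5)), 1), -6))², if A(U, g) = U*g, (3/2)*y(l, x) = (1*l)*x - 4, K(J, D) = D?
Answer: 16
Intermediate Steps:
y(l, x) = -8/3 + 2*l*x/3 (y(l, x) = 2*((1*l)*x - 4)/3 = 2*(l*x - 4)/3 = 2*(-4 + l*x)/3 = -8/3 + 2*l*x/3)
B(s, R) = R*(-8/3 + 2*R²/3) (B(s, R) = (-8/3 + 2*R*R/3)*R = (-8/3 + 2*R²/3)*R = R*(-8/3 + 2*R²/3))
d(F, T) = T²
(-32 + d(A(B(1, K(3, -5)), 1), -6))² = (-32 + (-6)²)² = (-32 + 36)² = 4² = 16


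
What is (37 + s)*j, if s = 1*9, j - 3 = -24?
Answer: -966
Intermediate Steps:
j = -21 (j = 3 - 24 = -21)
s = 9
(37 + s)*j = (37 + 9)*(-21) = 46*(-21) = -966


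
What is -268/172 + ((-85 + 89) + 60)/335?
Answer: -19693/14405 ≈ -1.3671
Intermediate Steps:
-268/172 + ((-85 + 89) + 60)/335 = -268*1/172 + (4 + 60)*(1/335) = -67/43 + 64*(1/335) = -67/43 + 64/335 = -19693/14405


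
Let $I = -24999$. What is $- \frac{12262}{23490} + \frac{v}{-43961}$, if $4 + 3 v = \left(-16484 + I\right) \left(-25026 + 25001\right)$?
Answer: $- \frac{4329657856}{516321945} \approx -8.3856$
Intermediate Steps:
$v = \frac{1037071}{3}$ ($v = - \frac{4}{3} + \frac{\left(-16484 - 24999\right) \left(-25026 + 25001\right)}{3} = - \frac{4}{3} + \frac{\left(-41483\right) \left(-25\right)}{3} = - \frac{4}{3} + \frac{1}{3} \cdot 1037075 = - \frac{4}{3} + \frac{1037075}{3} = \frac{1037071}{3} \approx 3.4569 \cdot 10^{5}$)
$- \frac{12262}{23490} + \frac{v}{-43961} = - \frac{12262}{23490} + \frac{1037071}{3 \left(-43961\right)} = \left(-12262\right) \frac{1}{23490} + \frac{1037071}{3} \left(- \frac{1}{43961}\right) = - \frac{6131}{11745} - \frac{1037071}{131883} = - \frac{4329657856}{516321945}$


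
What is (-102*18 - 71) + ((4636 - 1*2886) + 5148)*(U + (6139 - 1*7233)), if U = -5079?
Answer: -42583261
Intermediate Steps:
(-102*18 - 71) + ((4636 - 1*2886) + 5148)*(U + (6139 - 1*7233)) = (-102*18 - 71) + ((4636 - 1*2886) + 5148)*(-5079 + (6139 - 1*7233)) = (-1836 - 71) + ((4636 - 2886) + 5148)*(-5079 + (6139 - 7233)) = -1907 + (1750 + 5148)*(-5079 - 1094) = -1907 + 6898*(-6173) = -1907 - 42581354 = -42583261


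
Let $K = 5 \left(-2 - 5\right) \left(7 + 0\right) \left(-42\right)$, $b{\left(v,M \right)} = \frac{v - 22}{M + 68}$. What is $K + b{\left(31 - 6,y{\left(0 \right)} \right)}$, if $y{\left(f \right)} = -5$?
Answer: $\frac{216091}{21} \approx 10290.0$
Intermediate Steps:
$b{\left(v,M \right)} = \frac{-22 + v}{68 + M}$
$K = 10290$ ($K = 5 \left(-7\right) 7 \left(-42\right) = 5 \left(\left(-49\right) \left(-42\right)\right) = 5 \cdot 2058 = 10290$)
$K + b{\left(31 - 6,y{\left(0 \right)} \right)} = 10290 + \frac{-22 + \left(31 - 6\right)}{68 - 5} = 10290 + \frac{-22 + \left(31 - 6\right)}{63} = 10290 + \frac{-22 + 25}{63} = 10290 + \frac{1}{63} \cdot 3 = 10290 + \frac{1}{21} = \frac{216091}{21}$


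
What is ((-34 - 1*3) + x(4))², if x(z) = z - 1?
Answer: 1156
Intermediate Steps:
x(z) = -1 + z
((-34 - 1*3) + x(4))² = ((-34 - 1*3) + (-1 + 4))² = ((-34 - 3) + 3)² = (-37 + 3)² = (-34)² = 1156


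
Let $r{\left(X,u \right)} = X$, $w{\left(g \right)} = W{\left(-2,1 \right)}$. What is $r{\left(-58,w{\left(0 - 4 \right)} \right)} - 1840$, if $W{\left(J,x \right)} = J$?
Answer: $-1898$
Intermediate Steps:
$w{\left(g \right)} = -2$
$r{\left(-58,w{\left(0 - 4 \right)} \right)} - 1840 = -58 - 1840 = -1898$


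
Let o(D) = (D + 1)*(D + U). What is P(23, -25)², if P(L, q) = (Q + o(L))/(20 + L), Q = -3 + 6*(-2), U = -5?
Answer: 173889/1849 ≈ 94.045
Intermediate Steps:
Q = -15 (Q = -3 - 12 = -15)
o(D) = (1 + D)*(-5 + D) (o(D) = (D + 1)*(D - 5) = (1 + D)*(-5 + D))
P(L, q) = (-20 + L² - 4*L)/(20 + L) (P(L, q) = (-15 + (-5 + L² - 4*L))/(20 + L) = (-20 + L² - 4*L)/(20 + L))
P(23, -25)² = ((-20 + 23² - 4*23)/(20 + 23))² = ((-20 + 529 - 92)/43)² = ((1/43)*417)² = (417/43)² = 173889/1849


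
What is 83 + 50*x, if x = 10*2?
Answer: 1083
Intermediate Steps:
x = 20
83 + 50*x = 83 + 50*20 = 83 + 1000 = 1083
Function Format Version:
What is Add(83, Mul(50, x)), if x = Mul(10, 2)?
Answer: 1083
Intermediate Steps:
x = 20
Add(83, Mul(50, x)) = Add(83, Mul(50, 20)) = Add(83, 1000) = 1083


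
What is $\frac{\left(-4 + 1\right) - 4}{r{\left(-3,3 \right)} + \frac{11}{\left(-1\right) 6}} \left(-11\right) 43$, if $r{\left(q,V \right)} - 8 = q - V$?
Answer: $19866$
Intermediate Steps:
$r{\left(q,V \right)} = 8 + q - V$ ($r{\left(q,V \right)} = 8 - \left(V - q\right) = 8 + q - V$)
$\frac{\left(-4 + 1\right) - 4}{r{\left(-3,3 \right)} + \frac{11}{\left(-1\right) 6}} \left(-11\right) 43 = \frac{\left(-4 + 1\right) - 4}{\left(8 - 3 - 3\right) + \frac{11}{\left(-1\right) 6}} \left(-11\right) 43 = \frac{-3 - 4}{\left(8 - 3 - 3\right) + \frac{11}{-6}} \left(-11\right) 43 = - \frac{7}{2 + 11 \left(- \frac{1}{6}\right)} \left(-11\right) 43 = - \frac{7}{2 - \frac{11}{6}} \left(-11\right) 43 = - 7 \frac{1}{\frac{1}{6}} \left(-11\right) 43 = \left(-7\right) 6 \left(-11\right) 43 = \left(-42\right) \left(-11\right) 43 = 462 \cdot 43 = 19866$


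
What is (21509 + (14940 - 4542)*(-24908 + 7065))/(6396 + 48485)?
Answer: -185510005/54881 ≈ -3380.2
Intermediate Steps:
(21509 + (14940 - 4542)*(-24908 + 7065))/(6396 + 48485) = (21509 + 10398*(-17843))/54881 = (21509 - 185531514)*(1/54881) = -185510005*1/54881 = -185510005/54881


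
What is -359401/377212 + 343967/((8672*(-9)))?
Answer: -39449752313/7360160544 ≈ -5.3599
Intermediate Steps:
-359401/377212 + 343967/((8672*(-9))) = -359401*1/377212 + 343967/(-78048) = -359401/377212 + 343967*(-1/78048) = -359401/377212 - 343967/78048 = -39449752313/7360160544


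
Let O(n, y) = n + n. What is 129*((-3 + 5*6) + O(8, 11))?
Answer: 5547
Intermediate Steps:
O(n, y) = 2*n
129*((-3 + 5*6) + O(8, 11)) = 129*((-3 + 5*6) + 2*8) = 129*((-3 + 30) + 16) = 129*(27 + 16) = 129*43 = 5547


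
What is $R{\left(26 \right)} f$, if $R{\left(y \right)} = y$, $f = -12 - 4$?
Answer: $-416$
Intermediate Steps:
$f = -16$ ($f = -12 - 4 = -16$)
$R{\left(26 \right)} f = 26 \left(-16\right) = -416$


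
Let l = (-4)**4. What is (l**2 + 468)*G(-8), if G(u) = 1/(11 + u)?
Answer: 66004/3 ≈ 22001.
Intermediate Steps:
l = 256
(l**2 + 468)*G(-8) = (256**2 + 468)/(11 - 8) = (65536 + 468)/3 = 66004*(1/3) = 66004/3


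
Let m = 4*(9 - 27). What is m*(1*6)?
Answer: -432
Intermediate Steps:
m = -72 (m = 4*(-18) = -72)
m*(1*6) = -72*6 = -432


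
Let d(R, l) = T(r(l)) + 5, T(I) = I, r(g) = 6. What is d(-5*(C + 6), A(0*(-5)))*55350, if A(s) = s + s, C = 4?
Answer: 608850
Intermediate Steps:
A(s) = 2*s
d(R, l) = 11 (d(R, l) = 6 + 5 = 11)
d(-5*(C + 6), A(0*(-5)))*55350 = 11*55350 = 608850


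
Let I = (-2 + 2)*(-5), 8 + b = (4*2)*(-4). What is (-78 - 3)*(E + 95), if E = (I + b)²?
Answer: -137295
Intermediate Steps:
b = -40 (b = -8 + (4*2)*(-4) = -8 + 8*(-4) = -8 - 32 = -40)
I = 0 (I = 0*(-5) = 0)
E = 1600 (E = (0 - 40)² = (-40)² = 1600)
(-78 - 3)*(E + 95) = (-78 - 3)*(1600 + 95) = -81*1695 = -137295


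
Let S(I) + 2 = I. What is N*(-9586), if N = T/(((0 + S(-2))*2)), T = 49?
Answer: 234857/4 ≈ 58714.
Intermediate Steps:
S(I) = -2 + I
N = -49/8 (N = 49/(((0 + (-2 - 2))*2)) = 49/(((0 - 4)*2)) = 49/((-4*2)) = 49/(-8) = 49*(-⅛) = -49/8 ≈ -6.1250)
N*(-9586) = -49/8*(-9586) = 234857/4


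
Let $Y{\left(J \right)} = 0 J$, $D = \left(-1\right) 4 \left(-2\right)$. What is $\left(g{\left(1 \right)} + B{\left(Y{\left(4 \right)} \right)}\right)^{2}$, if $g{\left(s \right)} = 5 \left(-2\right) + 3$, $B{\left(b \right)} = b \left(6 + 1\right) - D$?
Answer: $225$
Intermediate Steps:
$D = 8$ ($D = \left(-4\right) \left(-2\right) = 8$)
$Y{\left(J \right)} = 0$
$B{\left(b \right)} = -8 + 7 b$ ($B{\left(b \right)} = b \left(6 + 1\right) - 8 = b 7 - 8 = 7 b - 8 = -8 + 7 b$)
$g{\left(s \right)} = -7$ ($g{\left(s \right)} = -10 + 3 = -7$)
$\left(g{\left(1 \right)} + B{\left(Y{\left(4 \right)} \right)}\right)^{2} = \left(-7 + \left(-8 + 7 \cdot 0\right)\right)^{2} = \left(-7 + \left(-8 + 0\right)\right)^{2} = \left(-7 - 8\right)^{2} = \left(-15\right)^{2} = 225$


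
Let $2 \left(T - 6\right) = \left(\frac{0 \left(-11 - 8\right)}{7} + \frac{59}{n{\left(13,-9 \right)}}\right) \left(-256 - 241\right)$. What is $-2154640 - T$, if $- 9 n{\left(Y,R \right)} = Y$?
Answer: $- \frac{56284703}{26} \approx -2.1648 \cdot 10^{6}$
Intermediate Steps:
$n{\left(Y,R \right)} = - \frac{Y}{9}$
$T = \frac{264063}{26}$ ($T = 6 + \frac{\left(\frac{0 \left(-11 - 8\right)}{7} + \frac{59}{\left(- \frac{1}{9}\right) 13}\right) \left(-256 - 241\right)}{2} = 6 + \frac{\left(0 \left(-19\right) \frac{1}{7} + \frac{59}{- \frac{13}{9}}\right) \left(-497\right)}{2} = 6 + \frac{\left(0 \cdot \frac{1}{7} + 59 \left(- \frac{9}{13}\right)\right) \left(-497\right)}{2} = 6 + \frac{\left(0 - \frac{531}{13}\right) \left(-497\right)}{2} = 6 + \frac{\left(- \frac{531}{13}\right) \left(-497\right)}{2} = 6 + \frac{1}{2} \cdot \frac{263907}{13} = 6 + \frac{263907}{26} = \frac{264063}{26} \approx 10156.0$)
$-2154640 - T = -2154640 - \frac{264063}{26} = - \frac{56284703}{26}$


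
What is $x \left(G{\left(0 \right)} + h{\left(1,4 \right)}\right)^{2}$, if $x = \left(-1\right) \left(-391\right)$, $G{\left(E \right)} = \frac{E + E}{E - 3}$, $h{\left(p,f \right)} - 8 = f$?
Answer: $56304$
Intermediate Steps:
$h{\left(p,f \right)} = 8 + f$
$G{\left(E \right)} = \frac{2 E}{-3 + E}$
$x = 391$
$x \left(G{\left(0 \right)} + h{\left(1,4 \right)}\right)^{2} = 391 \left(2 \cdot 0 \frac{1}{-3 + 0} + \left(8 + 4\right)\right)^{2} = 391 \left(2 \cdot 0 \frac{1}{-3} + 12\right)^{2} = 391 \left(2 \cdot 0 \left(- \frac{1}{3}\right) + 12\right)^{2} = 391 \left(0 + 12\right)^{2} = 391 \cdot 12^{2} = 391 \cdot 144 = 56304$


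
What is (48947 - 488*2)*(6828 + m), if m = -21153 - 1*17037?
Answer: -1504466502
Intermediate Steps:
m = -38190 (m = -21153 - 17037 = -38190)
(48947 - 488*2)*(6828 + m) = (48947 - 488*2)*(6828 - 38190) = (48947 - 976)*(-31362) = 47971*(-31362) = -1504466502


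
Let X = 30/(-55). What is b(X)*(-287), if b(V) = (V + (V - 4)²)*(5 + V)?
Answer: -34229342/1331 ≈ -25717.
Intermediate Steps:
X = -6/11 (X = 30*(-1/55) = -6/11 ≈ -0.54545)
b(V) = (5 + V)*(V + (-4 + V)²) (b(V) = (V + (-4 + V)²)*(5 + V) = (5 + V)*(V + (-4 + V)²))
b(X)*(-287) = (80 + (-6/11)³ - 19*(-6/11) - 2*(-6/11)²)*(-287) = (80 - 216/1331 + 114/11 - 2*36/121)*(-287) = (80 - 216/1331 + 114/11 - 72/121)*(-287) = (119266/1331)*(-287) = -34229342/1331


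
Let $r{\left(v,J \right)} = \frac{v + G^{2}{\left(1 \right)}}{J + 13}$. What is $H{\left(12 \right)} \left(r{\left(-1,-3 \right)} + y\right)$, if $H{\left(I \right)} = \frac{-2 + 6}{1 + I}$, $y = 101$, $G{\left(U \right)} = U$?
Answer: $\frac{404}{13} \approx 31.077$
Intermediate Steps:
$H{\left(I \right)} = \frac{4}{1 + I}$
$r{\left(v,J \right)} = \frac{1 + v}{13 + J}$ ($r{\left(v,J \right)} = \frac{v + 1^{2}}{J + 13} = \frac{v + 1}{13 + J} = \frac{1 + v}{13 + J}$)
$H{\left(12 \right)} \left(r{\left(-1,-3 \right)} + y\right) = \frac{4}{1 + 12} \left(\frac{1 - 1}{13 - 3} + 101\right) = \frac{4}{13} \left(\frac{1}{10} \cdot 0 + 101\right) = 4 \cdot \frac{1}{13} \left(\frac{1}{10} \cdot 0 + 101\right) = \frac{4 \left(0 + 101\right)}{13} = \frac{4}{13} \cdot 101 = \frac{404}{13}$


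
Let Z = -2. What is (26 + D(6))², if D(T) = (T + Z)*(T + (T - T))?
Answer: 2500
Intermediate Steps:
D(T) = T*(-2 + T) (D(T) = (T - 2)*(T + (T - T)) = (-2 + T)*(T + 0) = (-2 + T)*T = T*(-2 + T))
(26 + D(6))² = (26 + 6*(-2 + 6))² = (26 + 6*4)² = (26 + 24)² = 50² = 2500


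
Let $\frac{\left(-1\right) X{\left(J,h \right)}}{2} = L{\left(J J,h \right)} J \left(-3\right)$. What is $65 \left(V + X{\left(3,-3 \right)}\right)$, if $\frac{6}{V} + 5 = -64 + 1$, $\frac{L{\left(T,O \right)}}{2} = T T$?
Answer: $\frac{6444165}{34} \approx 1.8953 \cdot 10^{5}$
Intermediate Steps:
$L{\left(T,O \right)} = 2 T^{2}$ ($L{\left(T,O \right)} = 2 T T = 2 T^{2}$)
$X{\left(J,h \right)} = 12 J^{5}$ ($X{\left(J,h \right)} = - 2 \cdot 2 \left(J J\right)^{2} J \left(-3\right) = - 2 \cdot 2 \left(J^{2}\right)^{2} J \left(-3\right) = - 2 \cdot 2 J^{4} J \left(-3\right) = - 2 \cdot 2 J^{5} \left(-3\right) = - 2 \left(- 6 J^{5}\right) = 12 J^{5}$)
$V = - \frac{3}{34}$ ($V = \frac{6}{-5 + \left(-64 + 1\right)} = \frac{6}{-5 - 63} = \frac{6}{-68} = 6 \left(- \frac{1}{68}\right) = - \frac{3}{34} \approx -0.088235$)
$65 \left(V + X{\left(3,-3 \right)}\right) = 65 \left(- \frac{3}{34} + 12 \cdot 3^{5}\right) = 65 \left(- \frac{3}{34} + 12 \cdot 243\right) = 65 \left(- \frac{3}{34} + 2916\right) = 65 \cdot \frac{99141}{34} = \frac{6444165}{34}$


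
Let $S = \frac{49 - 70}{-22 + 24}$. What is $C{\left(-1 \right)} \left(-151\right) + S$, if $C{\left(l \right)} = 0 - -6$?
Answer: $- \frac{1833}{2} \approx -916.5$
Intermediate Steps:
$C{\left(l \right)} = 6$ ($C{\left(l \right)} = 0 + 6 = 6$)
$S = - \frac{21}{2} \approx -10.5$
$C{\left(-1 \right)} \left(-151\right) + S = 6 \left(-151\right) - \frac{21}{2} = -906 - \frac{21}{2} = - \frac{1833}{2}$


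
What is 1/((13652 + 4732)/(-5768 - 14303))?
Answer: -20071/18384 ≈ -1.0918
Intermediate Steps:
1/((13652 + 4732)/(-5768 - 14303)) = 1/(18384/(-20071)) = 1/(18384*(-1/20071)) = 1/(-18384/20071) = -20071/18384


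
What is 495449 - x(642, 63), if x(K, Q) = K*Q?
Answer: 455003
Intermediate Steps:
495449 - x(642, 63) = 495449 - 642*63 = 495449 - 1*40446 = 495449 - 40446 = 455003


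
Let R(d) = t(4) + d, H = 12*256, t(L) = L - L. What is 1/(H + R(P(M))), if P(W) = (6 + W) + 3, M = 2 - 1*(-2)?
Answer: 1/3085 ≈ 0.00032415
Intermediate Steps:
t(L) = 0
M = 4 (M = 2 + 2 = 4)
P(W) = 9 + W
H = 3072
R(d) = d (R(d) = 0 + d = d)
1/(H + R(P(M))) = 1/(3072 + (9 + 4)) = 1/(3072 + 13) = 1/3085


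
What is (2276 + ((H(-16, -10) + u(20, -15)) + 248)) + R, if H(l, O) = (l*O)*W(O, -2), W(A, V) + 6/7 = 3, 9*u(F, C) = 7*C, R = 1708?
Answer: 95827/21 ≈ 4563.2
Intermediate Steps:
u(F, C) = 7*C/9 (u(F, C) = (7*C)/9 = 7*C/9)
W(A, V) = 15/7 (W(A, V) = -6/7 + 3 = 15/7)
H(l, O) = 15*O*l/7 (H(l, O) = (l*O)*(15/7) = (O*l)*(15/7) = 15*O*l/7)
(2276 + ((H(-16, -10) + u(20, -15)) + 248)) + R = (2276 + (((15/7)*(-10)*(-16) + (7/9)*(-15)) + 248)) + 1708 = (2276 + ((2400/7 - 35/3) + 248)) + 1708 = (2276 + (6955/21 + 248)) + 1708 = (2276 + 12163/21) + 1708 = 59959/21 + 1708 = 95827/21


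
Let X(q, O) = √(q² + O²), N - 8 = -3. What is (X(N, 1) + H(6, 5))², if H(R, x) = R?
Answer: (6 + √26)² ≈ 123.19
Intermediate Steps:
N = 5 (N = 8 - 3 = 5)
X(q, O) = √(O² + q²)
(X(N, 1) + H(6, 5))² = (√(1² + 5²) + 6)² = (√(1 + 25) + 6)² = (√26 + 6)² = (6 + √26)²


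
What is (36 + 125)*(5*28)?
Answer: 22540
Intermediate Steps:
(36 + 125)*(5*28) = 161*140 = 22540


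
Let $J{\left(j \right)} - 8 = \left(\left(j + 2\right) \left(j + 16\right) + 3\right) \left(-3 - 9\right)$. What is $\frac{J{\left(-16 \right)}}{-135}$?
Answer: $\frac{28}{135} \approx 0.20741$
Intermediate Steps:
$J{\left(j \right)} = -28 - 12 \left(2 + j\right) \left(16 + j\right)$ ($J{\left(j \right)} = 8 + \left(\left(j + 2\right) \left(j + 16\right) + 3\right) \left(-3 - 9\right) = 8 + \left(\left(2 + j\right) \left(16 + j\right) + 3\right) \left(-12\right) = 8 + \left(3 + \left(2 + j\right) \left(16 + j\right)\right) \left(-12\right) = 8 - \left(36 + 12 \left(2 + j\right) \left(16 + j\right)\right) = -28 - 12 \left(2 + j\right) \left(16 + j\right)$)
$\frac{J{\left(-16 \right)}}{-135} = \frac{-412 - -3456 - 12 \left(-16\right)^{2}}{-135} = \left(-412 + 3456 - 3072\right) \left(- \frac{1}{135}\right) = \left(-28\right) \left(- \frac{1}{135}\right) = \frac{28}{135}$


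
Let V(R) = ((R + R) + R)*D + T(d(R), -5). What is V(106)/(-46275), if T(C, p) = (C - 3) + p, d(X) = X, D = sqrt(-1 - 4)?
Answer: -98/46275 - 106*I*sqrt(5)/15425 ≈ -0.0021178 - 0.015366*I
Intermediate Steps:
D = I*sqrt(5) (D = sqrt(-5) = I*sqrt(5) ≈ 2.2361*I)
T(C, p) = -3 + C + p (T(C, p) = (-3 + C) + p = -3 + C + p)
V(R) = -8 + R + 3*I*R*sqrt(5) (V(R) = ((R + R) + R)*(I*sqrt(5)) + (-3 + R - 5) = (2*R + R)*(I*sqrt(5)) + (-8 + R) = (3*R)*(I*sqrt(5)) + (-8 + R) = 3*I*R*sqrt(5) + (-8 + R) = -8 + R + 3*I*R*sqrt(5))
V(106)/(-46275) = (-8 + 106 + 3*I*106*sqrt(5))/(-46275) = (-8 + 106 + 318*I*sqrt(5))*(-1/46275) = (98 + 318*I*sqrt(5))*(-1/46275) = -98/46275 - 106*I*sqrt(5)/15425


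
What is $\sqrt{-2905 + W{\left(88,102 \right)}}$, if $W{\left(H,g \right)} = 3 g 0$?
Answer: $i \sqrt{2905} \approx 53.898 i$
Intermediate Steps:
$W{\left(H,g \right)} = 0$
$\sqrt{-2905 + W{\left(88,102 \right)}} = \sqrt{-2905 + 0} = \sqrt{-2905} = i \sqrt{2905}$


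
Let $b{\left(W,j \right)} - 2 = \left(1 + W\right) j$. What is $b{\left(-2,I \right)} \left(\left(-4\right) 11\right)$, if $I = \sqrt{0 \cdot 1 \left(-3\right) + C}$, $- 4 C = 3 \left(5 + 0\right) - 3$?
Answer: $-88 + 44 i \sqrt{3} \approx -88.0 + 76.21 i$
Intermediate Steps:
$C = -3$ ($C = - \frac{3 \left(5 + 0\right) - 3}{4} = - \frac{3 \cdot 5 - 3}{4} = - \frac{15 - 3}{4} = \left(- \frac{1}{4}\right) 12 = -3$)
$I = i \sqrt{3}$ ($I = \sqrt{0 \cdot 1 \left(-3\right) - 3} = \sqrt{0 \left(-3\right) - 3} = \sqrt{0 - 3} = \sqrt{-3} = i \sqrt{3} \approx 1.732 i$)
$b{\left(W,j \right)} = 2 + j \left(1 + W\right)$ ($b{\left(W,j \right)} = 2 + \left(1 + W\right) j = 2 + j \left(1 + W\right)$)
$b{\left(-2,I \right)} \left(\left(-4\right) 11\right) = \left(2 + i \sqrt{3} - 2 i \sqrt{3}\right) \left(\left(-4\right) 11\right) = \left(2 + i \sqrt{3} - 2 i \sqrt{3}\right) \left(-44\right) = \left(2 - i \sqrt{3}\right) \left(-44\right) = -88 + 44 i \sqrt{3}$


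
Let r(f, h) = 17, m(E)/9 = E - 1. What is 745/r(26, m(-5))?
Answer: 745/17 ≈ 43.824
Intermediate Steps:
m(E) = -9 + 9*E (m(E) = 9*(E - 1) = 9*(-1 + E) = -9 + 9*E)
745/r(26, m(-5)) = 745/17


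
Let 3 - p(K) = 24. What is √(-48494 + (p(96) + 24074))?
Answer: I*√24441 ≈ 156.34*I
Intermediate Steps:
p(K) = -21 (p(K) = 3 - 1*24 = 3 - 24 = -21)
√(-48494 + (p(96) + 24074)) = √(-48494 + (-21 + 24074)) = √(-48494 + 24053) = √(-24441) = I*√24441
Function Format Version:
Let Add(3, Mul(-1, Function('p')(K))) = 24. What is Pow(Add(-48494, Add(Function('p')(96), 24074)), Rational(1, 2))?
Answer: Mul(I, Pow(24441, Rational(1, 2))) ≈ Mul(156.34, I)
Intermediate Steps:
Function('p')(K) = -21 (Function('p')(K) = Add(3, Mul(-1, 24)) = Add(3, -24) = -21)
Pow(Add(-48494, Add(Function('p')(96), 24074)), Rational(1, 2)) = Pow(Add(-48494, Add(-21, 24074)), Rational(1, 2)) = Pow(Add(-48494, 24053), Rational(1, 2)) = Pow(-24441, Rational(1, 2)) = Mul(I, Pow(24441, Rational(1, 2)))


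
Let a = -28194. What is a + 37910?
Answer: 9716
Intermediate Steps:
a + 37910 = -28194 + 37910 = 9716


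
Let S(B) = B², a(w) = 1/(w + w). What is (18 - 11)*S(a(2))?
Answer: 7/16 ≈ 0.43750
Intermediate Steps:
a(w) = 1/(2*w)
(18 - 11)*S(a(2)) = (18 - 11)*((½)/2)² = 7*((½)*(½))² = 7*(¼)² = 7*(1/16) = 7/16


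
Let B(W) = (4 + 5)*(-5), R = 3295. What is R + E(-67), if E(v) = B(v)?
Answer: 3250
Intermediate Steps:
B(W) = -45 (B(W) = 9*(-5) = -45)
E(v) = -45
R + E(-67) = 3295 - 45 = 3250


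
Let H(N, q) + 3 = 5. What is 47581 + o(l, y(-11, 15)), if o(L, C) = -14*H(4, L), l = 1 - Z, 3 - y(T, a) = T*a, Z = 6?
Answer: 47553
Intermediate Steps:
H(N, q) = 2 (H(N, q) = -3 + 5 = 2)
y(T, a) = 3 - T*a
l = -5 (l = 1 - 1*6 = 1 - 6 = -5)
o(L, C) = -28 (o(L, C) = -14*2 = -28)
47581 + o(l, y(-11, 15)) = 47581 - 28 = 47553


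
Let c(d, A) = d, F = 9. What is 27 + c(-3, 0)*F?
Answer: 0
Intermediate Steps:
27 + c(-3, 0)*F = 27 - 3*9 = 27 - 27 = 0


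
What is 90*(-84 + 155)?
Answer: 6390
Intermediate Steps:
90*(-84 + 155) = 90*71 = 6390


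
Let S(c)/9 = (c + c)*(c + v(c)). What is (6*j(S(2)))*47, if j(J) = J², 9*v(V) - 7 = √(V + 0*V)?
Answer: 2829024 + 225600*√2 ≈ 3.1481e+6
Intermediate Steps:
v(V) = 7/9 + √V/9 (v(V) = 7/9 + √(V + 0*V)/9 = 7/9 + √(V + 0)/9 = 7/9 + √V/9)
S(c) = 18*c*(7/9 + c + √c/9) (S(c) = 9*((c + c)*(c + (7/9 + √c/9))) = 9*((2*c)*(7/9 + c + √c/9)) = 9*(2*c*(7/9 + c + √c/9)) = 18*c*(7/9 + c + √c/9))
(6*j(S(2)))*47 = (6*(2*2*(7 + √2 + 9*2))²)*47 = (6*(2*2*(7 + √2 + 18))²)*47 = (6*(2*2*(25 + √2))²)*47 = (6*(100 + 4*√2)²)*47 = 282*(100 + 4*√2)²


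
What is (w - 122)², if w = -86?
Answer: 43264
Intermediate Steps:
(w - 122)² = (-86 - 122)² = (-208)² = 43264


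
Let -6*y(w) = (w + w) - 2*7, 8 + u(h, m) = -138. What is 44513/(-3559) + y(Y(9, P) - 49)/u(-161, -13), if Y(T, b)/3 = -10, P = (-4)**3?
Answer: -9901384/779421 ≈ -12.704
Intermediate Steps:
P = -64
Y(T, b) = -30 (Y(T, b) = 3*(-10) = -30)
u(h, m) = -146 (u(h, m) = -8 - 138 = -146)
y(w) = 7/3 - w/3 (y(w) = -((w + w) - 2*7)/6 = -(2*w - 14)/6 = -(-14 + 2*w)/6 = 7/3 - w/3)
44513/(-3559) + y(Y(9, P) - 49)/u(-161, -13) = 44513/(-3559) + (7/3 - (-30 - 49)/3)/(-146) = 44513*(-1/3559) + (7/3 - 1/3*(-79))*(-1/146) = -44513/3559 + (7/3 + 79/3)*(-1/146) = -44513/3559 + (86/3)*(-1/146) = -44513/3559 - 43/219 = -9901384/779421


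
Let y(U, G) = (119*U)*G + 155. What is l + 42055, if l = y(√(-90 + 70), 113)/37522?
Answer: 1577987865/37522 + 13447*I*√5/18761 ≈ 42055.0 + 1.6027*I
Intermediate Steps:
y(U, G) = 155 + 119*G*U (y(U, G) = 119*G*U + 155 = 155 + 119*G*U)
l = 155/37522 + 13447*I*√5/18761 (l = (155 + 119*113*√(-90 + 70))/37522 = (155 + 119*113*√(-20))*(1/37522) = (155 + 119*113*(2*I*√5))*(1/37522) = (155 + 26894*I*√5)*(1/37522) = 155/37522 + 13447*I*√5/18761 ≈ 0.0041309 + 1.6027*I)
l + 42055 = (155/37522 + 13447*I*√5/18761) + 42055 = 1577987865/37522 + 13447*I*√5/18761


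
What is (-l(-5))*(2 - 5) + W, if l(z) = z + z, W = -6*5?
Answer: -60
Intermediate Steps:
W = -30
l(z) = 2*z
(-l(-5))*(2 - 5) + W = (-2*(-5))*(2 - 5) - 30 = -1*(-10)*(-3) - 30 = 10*(-3) - 30 = -30 - 30 = -60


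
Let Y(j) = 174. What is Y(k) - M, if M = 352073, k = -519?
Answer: -351899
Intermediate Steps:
Y(k) - M = 174 - 1*352073 = 174 - 352073 = -351899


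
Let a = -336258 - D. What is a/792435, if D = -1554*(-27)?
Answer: -126072/264145 ≈ -0.47728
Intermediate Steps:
D = 41958
a = -378216 (a = -336258 - 1*41958 = -336258 - 41958 = -378216)
a/792435 = -378216/792435 = -378216*1/792435 = -126072/264145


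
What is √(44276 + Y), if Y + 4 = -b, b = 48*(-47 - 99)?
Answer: 4*√3205 ≈ 226.45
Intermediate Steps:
b = -7008 (b = 48*(-146) = -7008)
Y = 7004 (Y = -4 - 1*(-7008) = -4 + 7008 = 7004)
√(44276 + Y) = √(44276 + 7004) = √51280 = 4*√3205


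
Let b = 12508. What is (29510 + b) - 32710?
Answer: 9308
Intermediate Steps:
(29510 + b) - 32710 = (29510 + 12508) - 32710 = 42018 - 32710 = 9308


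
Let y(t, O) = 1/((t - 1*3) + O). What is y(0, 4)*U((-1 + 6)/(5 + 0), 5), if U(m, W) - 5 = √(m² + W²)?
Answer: 5 + √26 ≈ 10.099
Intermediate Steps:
U(m, W) = 5 + √(W² + m²) (U(m, W) = 5 + √(m² + W²) = 5 + √(W² + m²))
y(t, O) = 1/(-3 + O + t) (y(t, O) = 1/((t - 3) + O) = 1/((-3 + t) + O) = 1/(-3 + O + t))
y(0, 4)*U((-1 + 6)/(5 + 0), 5) = (5 + √(5² + ((-1 + 6)/(5 + 0))²))/(-3 + 4 + 0) = (5 + √(25 + (5/5)²))/1 = 1*(5 + √(25 + (5*(⅕))²)) = 1*(5 + √(25 + 1²)) = 1*(5 + √(25 + 1)) = 1*(5 + √26) = 5 + √26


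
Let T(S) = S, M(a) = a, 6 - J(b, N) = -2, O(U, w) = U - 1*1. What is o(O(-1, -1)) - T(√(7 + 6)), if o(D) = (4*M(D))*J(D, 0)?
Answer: -64 - √13 ≈ -67.606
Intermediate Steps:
O(U, w) = -1 + U (O(U, w) = U - 1 = -1 + U)
J(b, N) = 8 (J(b, N) = 6 - 1*(-2) = 6 + 2 = 8)
o(D) = 32*D (o(D) = (4*D)*8 = 32*D)
o(O(-1, -1)) - T(√(7 + 6)) = 32*(-1 - 1) - √(7 + 6) = 32*(-2) - √13 = -64 - √13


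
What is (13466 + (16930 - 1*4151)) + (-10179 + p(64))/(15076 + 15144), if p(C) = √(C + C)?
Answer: 793113721/30220 + 2*√2/7555 ≈ 26245.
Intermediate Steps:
p(C) = √2*√C (p(C) = √(2*C) = √2*√C)
(13466 + (16930 - 1*4151)) + (-10179 + p(64))/(15076 + 15144) = (13466 + (16930 - 1*4151)) + (-10179 + √2*√64)/(15076 + 15144) = (13466 + (16930 - 4151)) + (-10179 + √2*8)/30220 = (13466 + 12779) + (-10179 + 8*√2)*(1/30220) = 26245 + (-10179/30220 + 2*√2/7555) = 793113721/30220 + 2*√2/7555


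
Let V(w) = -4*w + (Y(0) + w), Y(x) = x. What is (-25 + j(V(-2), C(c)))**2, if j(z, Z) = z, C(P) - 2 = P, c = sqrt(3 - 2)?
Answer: 361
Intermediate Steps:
c = 1 (c = sqrt(1) = 1)
C(P) = 2 + P
V(w) = -3*w (V(w) = -4*w + (0 + w) = -4*w + w = -3*w)
(-25 + j(V(-2), C(c)))**2 = (-25 - 3*(-2))**2 = (-25 + 6)**2 = (-19)**2 = 361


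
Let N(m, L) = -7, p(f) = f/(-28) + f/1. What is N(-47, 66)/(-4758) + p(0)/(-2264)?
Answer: 7/4758 ≈ 0.0014712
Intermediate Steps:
p(f) = 27*f/28 (p(f) = f*(-1/28) + f*1 = -f/28 + f = 27*f/28)
N(-47, 66)/(-4758) + p(0)/(-2264) = -7/(-4758) + ((27/28)*0)/(-2264) = -7*(-1/4758) + 0*(-1/2264) = 7/4758 + 0 = 7/4758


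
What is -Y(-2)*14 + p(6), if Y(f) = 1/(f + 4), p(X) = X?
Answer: -1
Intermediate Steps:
Y(f) = 1/(4 + f)
-Y(-2)*14 + p(6) = -1/(4 - 2)*14 + 6 = -1/2*14 + 6 = -1*½*14 + 6 = -½*14 + 6 = -7 + 6 = -1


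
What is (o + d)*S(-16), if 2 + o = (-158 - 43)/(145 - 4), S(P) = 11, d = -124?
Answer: -65879/47 ≈ -1401.7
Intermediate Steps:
o = -161/47 (o = -2 + (-158 - 43)/(145 - 4) = -2 - 201/141 = -2 - 201*1/141 = -2 - 67/47 = -161/47 ≈ -3.4255)
(o + d)*S(-16) = (-161/47 - 124)*11 = -5989/47*11 = -65879/47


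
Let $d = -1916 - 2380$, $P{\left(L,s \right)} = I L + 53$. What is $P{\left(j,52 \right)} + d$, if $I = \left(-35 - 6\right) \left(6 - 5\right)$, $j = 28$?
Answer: $-5391$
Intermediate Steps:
$I = -41$ ($I = \left(-41\right) 1 = -41$)
$P{\left(L,s \right)} = 53 - 41 L$ ($P{\left(L,s \right)} = - 41 L + 53 = 53 - 41 L$)
$d = -4296$
$P{\left(j,52 \right)} + d = \left(53 - 1148\right) - 4296 = -1095 - 4296 = -5391$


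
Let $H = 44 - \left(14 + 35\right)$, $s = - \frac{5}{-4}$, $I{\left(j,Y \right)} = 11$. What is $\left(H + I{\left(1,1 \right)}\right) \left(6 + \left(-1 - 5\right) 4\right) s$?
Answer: $-135$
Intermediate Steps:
$s = \frac{5}{4}$ ($s = \left(-5\right) \left(- \frac{1}{4}\right) = \frac{5}{4} \approx 1.25$)
$H = -5$ ($H = 44 - 49 = -5$)
$\left(H + I{\left(1,1 \right)}\right) \left(6 + \left(-1 - 5\right) 4\right) s = \left(-5 + 11\right) \left(6 + \left(-1 - 5\right) 4\right) \frac{5}{4} = 6 \left(6 + \left(-1 - 5\right) 4\right) \frac{5}{4} = 6 \left(6 - 24\right) \frac{5}{4} = 6 \left(\left(-18\right) \frac{5}{4}\right) = 6 \left(- \frac{45}{2}\right) = -135$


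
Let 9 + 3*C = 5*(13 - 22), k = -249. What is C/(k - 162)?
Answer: 6/137 ≈ 0.043796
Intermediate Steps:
C = -18 (C = -3 + (5*(13 - 22))/3 = -3 + (5*(-9))/3 = -3 + (⅓)*(-45) = -3 - 15 = -18)
C/(k - 162) = -18/(-249 - 162) = -18/(-411) = -1/411*(-18) = 6/137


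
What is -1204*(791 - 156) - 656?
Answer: -765196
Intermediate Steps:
-1204*(791 - 156) - 656 = -1204*635 - 656 = -764540 - 656 = -765196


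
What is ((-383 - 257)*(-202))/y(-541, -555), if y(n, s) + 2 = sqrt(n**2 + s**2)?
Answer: 129280/300351 + 64640*sqrt(600706)/300351 ≈ 167.23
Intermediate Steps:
y(n, s) = -2 + sqrt(n**2 + s**2)
((-383 - 257)*(-202))/y(-541, -555) = ((-383 - 257)*(-202))/(-2 + sqrt((-541)**2 + (-555)**2)) = (-640*(-202))/(-2 + sqrt(292681 + 308025)) = 129280/(-2 + sqrt(600706))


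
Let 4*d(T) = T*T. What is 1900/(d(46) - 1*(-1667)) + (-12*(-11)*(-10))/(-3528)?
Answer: 33340/26901 ≈ 1.2394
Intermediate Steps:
d(T) = T²/4 (d(T) = (T*T)/4 = T²/4)
1900/(d(46) - 1*(-1667)) + (-12*(-11)*(-10))/(-3528) = 1900/((¼)*46² - 1*(-1667)) + (-12*(-11)*(-10))/(-3528) = 1900/((¼)*2116 + 1667) + (132*(-10))*(-1/3528) = 1900/(529 + 1667) - 1320*(-1/3528) = 1900/2196 + 55/147 = 1900*(1/2196) + 55/147 = 475/549 + 55/147 = 33340/26901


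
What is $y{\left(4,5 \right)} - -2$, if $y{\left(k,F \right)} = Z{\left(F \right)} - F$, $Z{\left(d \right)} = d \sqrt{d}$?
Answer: $-3 + 5 \sqrt{5} \approx 8.1803$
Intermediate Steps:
$Z{\left(d \right)} = d^{\frac{3}{2}}$
$y{\left(k,F \right)} = F^{\frac{3}{2}} - F$
$y{\left(4,5 \right)} - -2 = \left(5^{\frac{3}{2}} - 5\right) - -2 = \left(5 \sqrt{5} - 5\right) + 2 = \left(-5 + 5 \sqrt{5}\right) + 2 = -3 + 5 \sqrt{5}$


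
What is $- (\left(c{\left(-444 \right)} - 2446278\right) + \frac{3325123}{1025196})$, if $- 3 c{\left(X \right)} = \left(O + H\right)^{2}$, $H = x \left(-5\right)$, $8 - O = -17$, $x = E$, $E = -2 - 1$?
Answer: $\frac{2508457866565}{1025196} \approx 2.4468 \cdot 10^{6}$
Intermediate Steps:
$E = -3$ ($E = -2 - 1 = -3$)
$x = -3$
$O = 25$ ($O = 8 - -17 = 8 + 17 = 25$)
$H = 15$ ($H = \left(-3\right) \left(-5\right) = 15$)
$c{\left(X \right)} = - \frac{1600}{3}$ ($c{\left(X \right)} = - \frac{\left(25 + 15\right)^{2}}{3} = - \frac{40^{2}}{3} = \left(- \frac{1}{3}\right) 1600 = - \frac{1600}{3}$)
$- (\left(c{\left(-444 \right)} - 2446278\right) + \frac{3325123}{1025196}) = - (\left(- \frac{1600}{3} - 2446278\right) + \frac{3325123}{1025196}) = - (- \frac{7340434}{3} + 3325123 \cdot \frac{1}{1025196}) = - (- \frac{7340434}{3} + \frac{3325123}{1025196}) = \left(-1\right) \left(- \frac{2508457866565}{1025196}\right) = \frac{2508457866565}{1025196}$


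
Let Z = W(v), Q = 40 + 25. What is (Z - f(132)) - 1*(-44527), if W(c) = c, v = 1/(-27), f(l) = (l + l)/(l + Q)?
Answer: 236831788/5319 ≈ 44526.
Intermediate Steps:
Q = 65
f(l) = 2*l/(65 + l) (f(l) = (l + l)/(l + 65) = (2*l)/(65 + l) = 2*l/(65 + l))
v = -1/27 ≈ -0.037037
Z = -1/27 ≈ -0.037037
(Z - f(132)) - 1*(-44527) = (-1/27 - 2*132/(65 + 132)) - 1*(-44527) = (-1/27 - 2*132/197) + 44527 = (-1/27 - 1*264/197) + 44527 = (-1/27 - 264/197) + 44527 = -7325/5319 + 44527 = 236831788/5319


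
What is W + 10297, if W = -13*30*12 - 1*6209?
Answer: -592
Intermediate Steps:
W = -10889 (W = -390*12 - 6209 = -4680 - 6209 = -10889)
W + 10297 = -10889 + 10297 = -592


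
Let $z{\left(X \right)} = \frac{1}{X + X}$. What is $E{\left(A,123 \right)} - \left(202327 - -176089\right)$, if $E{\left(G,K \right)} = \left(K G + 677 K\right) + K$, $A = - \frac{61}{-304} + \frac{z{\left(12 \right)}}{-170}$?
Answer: $- \frac{476420719}{1615} \approx -2.95 \cdot 10^{5}$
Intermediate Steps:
$z{\left(X \right)} = \frac{1}{2 X}$
$A = \frac{971}{4845}$ ($A = - \frac{61}{-304} + \frac{\frac{1}{2} \cdot \frac{1}{12}}{-170} = \left(-61\right) \left(- \frac{1}{304}\right) + \frac{1}{2} \cdot \frac{1}{12} \left(- \frac{1}{170}\right) = \frac{61}{304} + \frac{1}{24} \left(- \frac{1}{170}\right) = \frac{61}{304} - \frac{1}{4080} = \frac{971}{4845} \approx 0.20041$)
$E{\left(G,K \right)} = 678 K + G K$ ($E{\left(G,K \right)} = \left(G K + 677 K\right) + K = \left(677 K + G K\right) + K = 678 K + G K$)
$E{\left(A,123 \right)} - \left(202327 - -176089\right) = 123 \left(678 + \frac{971}{4845}\right) - \left(202327 - -176089\right) = 123 \cdot \frac{3285881}{4845} - \left(202327 + 176089\right) = \frac{134721121}{1615} - 378416 = - \frac{476420719}{1615}$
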